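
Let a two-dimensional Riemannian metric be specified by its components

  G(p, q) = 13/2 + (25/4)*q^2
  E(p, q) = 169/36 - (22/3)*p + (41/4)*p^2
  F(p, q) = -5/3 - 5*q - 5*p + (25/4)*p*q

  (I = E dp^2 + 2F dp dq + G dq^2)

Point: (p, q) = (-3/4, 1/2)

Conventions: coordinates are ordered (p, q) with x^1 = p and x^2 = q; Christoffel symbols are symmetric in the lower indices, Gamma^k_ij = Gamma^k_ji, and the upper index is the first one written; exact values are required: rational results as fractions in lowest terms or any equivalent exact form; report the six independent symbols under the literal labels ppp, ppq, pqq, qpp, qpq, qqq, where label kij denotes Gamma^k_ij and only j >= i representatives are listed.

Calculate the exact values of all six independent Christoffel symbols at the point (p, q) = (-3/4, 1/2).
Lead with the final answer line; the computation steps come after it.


Answer: Gamma_ppp = -111420/139459, Gamma_ppq = 0, Gamma_pqq = -80040/139459, Gamma_qpp = -70580/139459, Gamma_qpq = 0, Gamma_qqq = 26650/139459

E = 9193/576, F = -265/96, G = 129/16 at the point
E_p = -545/24, E_q = 0, F_p = -15/8, F_q = -155/16, G_p = 0, G_q = 25/4
EG - F^2 = 139459/1152;  g^inv = (1152/139459) * [[129/16, 265/96], [265/96, 9193/576]]
first-kind symbols [ij,l] = (1/2)(d_i g_jl + d_j g_il - d_l g_ij): [pp,p] = E_p/2 = -545/48, [pp,q] = F_p - E_q/2 = -15/8, [pq,p] = E_q/2 = 0, [pq,q] = G_p/2 = 0, [qq,p] = F_q - G_p/2 = -155/16, [qq,q] = G_q/2 = 25/8
Gamma^p_ij = (G*[ij,p] - F*[ij,q])/(EG - F^2), Gamma^q_ij = (E*[ij,q] - F*[ij,p])/(EG - F^2)


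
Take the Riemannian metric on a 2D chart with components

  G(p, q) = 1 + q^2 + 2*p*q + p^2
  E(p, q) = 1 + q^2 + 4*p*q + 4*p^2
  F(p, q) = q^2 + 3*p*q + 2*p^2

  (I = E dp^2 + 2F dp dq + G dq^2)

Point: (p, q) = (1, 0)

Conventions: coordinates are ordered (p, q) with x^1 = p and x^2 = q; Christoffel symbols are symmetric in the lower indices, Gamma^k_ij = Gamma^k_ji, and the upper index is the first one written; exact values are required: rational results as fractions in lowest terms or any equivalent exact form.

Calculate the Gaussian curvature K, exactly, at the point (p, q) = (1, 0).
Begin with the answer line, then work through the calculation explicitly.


Answer: K = 1/36

E = 5, F = 2, G = 2, EG - F^2 = 6 at the point
E_p = 8, E_q = 4, F_p = 4, F_q = 3, G_p = 2, G_q = 2
E_qq = 2, F_pq = 3, G_pp = 2
Evaluate Brioschi's two determinant matrices M1, M2 and divide by (EG - F^2)^2.
M1 = [[-E_qq/2 + F_pq - G_pp/2, E_p/2, F_p - E_q/2], [F_q - G_p/2, E, F], [G_q/2, F, G]] = [[1, 4, 2], [2, 5, 2], [1, 2, 2]]; det M1 = -4
M2 = [[0, E_q/2, G_p/2], [E_q/2, E, F], [G_p/2, F, G]] = [[0, 2, 1], [2, 5, 2], [1, 2, 2]]; det M2 = -5
det M1 - det M2 = 1; K = 1 / (6)^2 = 1/36


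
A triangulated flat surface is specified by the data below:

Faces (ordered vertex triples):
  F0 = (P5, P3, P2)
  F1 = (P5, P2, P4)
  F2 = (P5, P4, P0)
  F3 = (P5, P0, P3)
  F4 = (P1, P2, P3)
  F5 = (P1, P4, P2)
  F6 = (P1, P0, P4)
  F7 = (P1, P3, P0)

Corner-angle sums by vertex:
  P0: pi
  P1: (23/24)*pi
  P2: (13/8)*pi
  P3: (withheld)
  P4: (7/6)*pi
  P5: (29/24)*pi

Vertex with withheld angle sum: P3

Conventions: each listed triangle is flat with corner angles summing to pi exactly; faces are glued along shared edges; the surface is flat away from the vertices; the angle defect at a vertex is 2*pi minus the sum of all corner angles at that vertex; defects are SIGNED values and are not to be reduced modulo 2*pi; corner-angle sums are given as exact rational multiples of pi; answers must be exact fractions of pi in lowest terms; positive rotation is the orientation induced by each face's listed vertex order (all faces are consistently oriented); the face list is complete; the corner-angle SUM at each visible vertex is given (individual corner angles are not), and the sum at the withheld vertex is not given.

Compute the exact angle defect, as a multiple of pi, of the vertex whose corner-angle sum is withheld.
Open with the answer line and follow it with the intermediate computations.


Answer: defect(P3) = -pi/24

V = 6, E = 12, F = 8; chi = V - E + F = 2
Gauss-Bonnet: total defect = 2*pi*chi = 4*pi; visible defects sum to (97/24)*pi


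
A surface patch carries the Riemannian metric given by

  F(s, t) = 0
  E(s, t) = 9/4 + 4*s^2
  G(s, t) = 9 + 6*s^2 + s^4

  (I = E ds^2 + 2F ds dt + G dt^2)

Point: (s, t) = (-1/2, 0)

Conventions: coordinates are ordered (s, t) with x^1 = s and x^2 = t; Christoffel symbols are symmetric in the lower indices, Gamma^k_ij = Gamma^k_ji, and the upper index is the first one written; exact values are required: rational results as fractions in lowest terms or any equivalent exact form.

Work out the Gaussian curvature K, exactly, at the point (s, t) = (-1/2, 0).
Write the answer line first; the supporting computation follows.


Answer: K = -288/2197

E = 13/4, F = 0, G = 169/16, EG - F^2 = 2197/64 at the point
E_s = -4, E_t = 0, F_s = 0, F_t = 0, G_s = -13/2, G_t = 0
E_tt = 0, F_st = 0, G_ss = 15
Evaluate Brioschi's two determinant matrices M1, M2 and divide by (EG - F^2)^2.
M1 = [[-E_tt/2 + F_st - G_ss/2, E_s/2, F_s - E_t/2], [F_t - G_s/2, E, F], [G_t/2, F, G]] = [[-15/2, -2, 0], [13/4, 13/4, 0], [0, 0, 169/16]]; det M1 = -24167/128
M2 = [[0, E_t/2, G_s/2], [E_t/2, E, F], [G_s/2, F, G]] = [[0, 0, -13/4], [0, 13/4, 0], [-13/4, 0, 169/16]]; det M2 = -2197/64
det M1 - det M2 = -19773/128; K = -19773/128 / (2197/64)^2 = -288/2197


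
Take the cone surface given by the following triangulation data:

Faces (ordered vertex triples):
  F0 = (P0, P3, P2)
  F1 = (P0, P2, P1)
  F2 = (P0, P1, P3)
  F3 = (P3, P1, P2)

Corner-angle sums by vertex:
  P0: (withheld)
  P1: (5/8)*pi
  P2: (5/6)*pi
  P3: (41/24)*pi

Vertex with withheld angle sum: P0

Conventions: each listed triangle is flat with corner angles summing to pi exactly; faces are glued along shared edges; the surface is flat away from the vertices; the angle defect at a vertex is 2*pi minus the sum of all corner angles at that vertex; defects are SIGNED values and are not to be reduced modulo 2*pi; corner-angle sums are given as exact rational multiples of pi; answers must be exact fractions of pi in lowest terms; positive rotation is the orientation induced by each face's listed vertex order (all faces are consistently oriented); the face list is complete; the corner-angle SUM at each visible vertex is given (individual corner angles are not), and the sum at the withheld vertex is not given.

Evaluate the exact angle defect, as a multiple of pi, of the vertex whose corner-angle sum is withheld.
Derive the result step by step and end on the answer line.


V = 4, E = 6, F = 4; chi = V - E + F = 2
Gauss-Bonnet: total defect = 2*pi*chi = 4*pi; visible defects sum to (17/6)*pi

Answer: defect(P0) = (7/6)*pi


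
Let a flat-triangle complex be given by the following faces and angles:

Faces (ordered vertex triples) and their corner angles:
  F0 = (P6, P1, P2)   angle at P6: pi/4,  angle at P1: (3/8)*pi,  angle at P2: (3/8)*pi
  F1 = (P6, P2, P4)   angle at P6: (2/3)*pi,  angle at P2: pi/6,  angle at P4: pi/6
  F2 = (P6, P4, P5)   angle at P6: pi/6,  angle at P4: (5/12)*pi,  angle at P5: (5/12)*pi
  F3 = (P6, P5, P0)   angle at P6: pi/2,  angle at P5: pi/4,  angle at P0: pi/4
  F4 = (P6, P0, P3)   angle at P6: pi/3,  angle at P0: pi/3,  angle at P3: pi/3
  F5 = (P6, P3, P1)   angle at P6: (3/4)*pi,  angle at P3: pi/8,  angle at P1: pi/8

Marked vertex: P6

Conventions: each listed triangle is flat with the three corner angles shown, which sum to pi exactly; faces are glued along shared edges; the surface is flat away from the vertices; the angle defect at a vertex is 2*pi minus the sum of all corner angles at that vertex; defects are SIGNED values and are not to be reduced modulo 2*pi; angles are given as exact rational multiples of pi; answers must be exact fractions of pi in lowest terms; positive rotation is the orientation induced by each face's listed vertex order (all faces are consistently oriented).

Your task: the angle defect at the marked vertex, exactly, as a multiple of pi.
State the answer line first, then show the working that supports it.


Answer: defect(P6) = (-2/3)*pi

Sum of corner angles at P6: (8/3)*pi
defect = 2*pi - (8/3)*pi


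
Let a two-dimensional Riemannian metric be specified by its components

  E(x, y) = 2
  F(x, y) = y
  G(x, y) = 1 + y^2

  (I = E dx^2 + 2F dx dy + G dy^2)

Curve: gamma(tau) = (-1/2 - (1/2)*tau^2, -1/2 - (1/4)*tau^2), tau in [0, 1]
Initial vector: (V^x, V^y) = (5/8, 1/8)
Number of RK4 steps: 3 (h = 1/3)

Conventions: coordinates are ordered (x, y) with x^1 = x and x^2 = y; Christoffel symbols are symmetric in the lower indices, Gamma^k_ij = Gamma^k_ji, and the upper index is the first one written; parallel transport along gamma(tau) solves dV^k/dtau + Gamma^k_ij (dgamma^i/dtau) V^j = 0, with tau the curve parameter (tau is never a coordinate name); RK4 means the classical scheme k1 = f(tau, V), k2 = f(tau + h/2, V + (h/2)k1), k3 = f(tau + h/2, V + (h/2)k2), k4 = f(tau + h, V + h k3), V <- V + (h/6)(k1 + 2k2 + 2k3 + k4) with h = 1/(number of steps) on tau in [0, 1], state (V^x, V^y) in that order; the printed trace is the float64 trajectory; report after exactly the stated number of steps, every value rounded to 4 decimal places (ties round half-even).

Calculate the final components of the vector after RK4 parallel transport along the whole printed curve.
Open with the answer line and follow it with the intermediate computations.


Answer: V^x = 0.6377, V^y = 0.1171

gamma'(tau) = (-tau, -(1/2)*tau); f(tau, V)^k = -Gamma^k_ij(gamma(tau)) gamma'^i(tau) V^j; h = 1/3; intermediate values shown to 6 dp
curve data and Christoffel symbols at the stage parameters:
  tau = 0.000000: gamma = (-0.500000, -0.500000), gamma' = (0.000000, 0.000000); Gamma_xxx = 0.000000, Gamma_xxy = 0.000000, Gamma_xyy = 0.444444, Gamma_yxx = 0.000000, Gamma_yxy = 0.000000, Gamma_yyy = -0.222222
  tau = 0.166667: gamma = (-0.513889, -0.506944), gamma' = (-0.166667, -0.083333); Gamma_xxx = 0.000000, Gamma_xxy = 0.000000, Gamma_xyy = 0.443067, Gamma_yxx = 0.000000, Gamma_yxy = 0.000000, Gamma_yyy = -0.224611
  tau = 0.333333: gamma = (-0.555556, -0.527778), gamma' = (-0.333333, -0.166667); Gamma_xxx = 0.000000, Gamma_xxy = 0.000000, Gamma_xyy = 0.438876, Gamma_yxx = 0.000000, Gamma_yxy = 0.000000, Gamma_yyy = -0.231629
  tau = 0.500000: gamma = (-0.625000, -0.562500), gamma' = (-0.500000, -0.250000); Gamma_xxx = 0.000000, Gamma_xxy = 0.000000, Gamma_xyy = 0.431703, Gamma_yxx = 0.000000, Gamma_yxy = 0.000000, Gamma_yyy = -0.242833
  tau = 0.666667: gamma = (-0.722222, -0.611111), gamma' = (-0.666667, -0.333333); Gamma_xxx = 0.000000, Gamma_xxy = 0.000000, Gamma_xyy = 0.421326, Gamma_yxx = 0.000000, Gamma_yxy = 0.000000, Gamma_yyy = -0.257477
  tau = 0.833333: gamma = (-0.847222, -0.673611), gamma' = (-0.833333, -0.416667); Gamma_xxx = 0.000000, Gamma_xxy = 0.000000, Gamma_xyy = 0.407539, Gamma_yxx = 0.000000, Gamma_yxy = 0.000000, Gamma_yyy = -0.274523
  tau = 1.000000: gamma = (-1.000000, -0.750000), gamma' = (-1.000000, -0.500000); Gamma_xxx = 0.000000, Gamma_xxy = 0.000000, Gamma_xyy = 0.390244, Gamma_yxx = 0.000000, Gamma_yxy = 0.000000, Gamma_yyy = -0.292683
step 0: V^x = 0.6250, V^y = 0.1250
step 1: k1 = (0.000000, 0.000000), k2 = (0.004615, -0.002340), k3 = (0.004601, -0.002332), k4 = (0.009086, -0.004796); V <- V + (h/6)(k1 + 2k2 + 2k3 + k4): V^x = 0.6265, V^y = 0.1242
step 2: k1 = (0.009086, -0.004795), k2 = (0.013320, -0.007492), k3 = (0.013271, -0.007465), k4 = (0.017095, -0.010447); V <- V + (h/6)(k1 + 2k2 + 2k3 + k4): V^x = 0.6309, V^y = 0.1217
step 3: k1 = (0.017093, -0.010445), k2 = (0.020371, -0.013722), k3 = (0.020278, -0.013660), k4 = (0.022859, -0.017144); V <- V + (h/6)(k1 + 2k2 + 2k3 + k4): V^x = 0.6377, V^y = 0.1171


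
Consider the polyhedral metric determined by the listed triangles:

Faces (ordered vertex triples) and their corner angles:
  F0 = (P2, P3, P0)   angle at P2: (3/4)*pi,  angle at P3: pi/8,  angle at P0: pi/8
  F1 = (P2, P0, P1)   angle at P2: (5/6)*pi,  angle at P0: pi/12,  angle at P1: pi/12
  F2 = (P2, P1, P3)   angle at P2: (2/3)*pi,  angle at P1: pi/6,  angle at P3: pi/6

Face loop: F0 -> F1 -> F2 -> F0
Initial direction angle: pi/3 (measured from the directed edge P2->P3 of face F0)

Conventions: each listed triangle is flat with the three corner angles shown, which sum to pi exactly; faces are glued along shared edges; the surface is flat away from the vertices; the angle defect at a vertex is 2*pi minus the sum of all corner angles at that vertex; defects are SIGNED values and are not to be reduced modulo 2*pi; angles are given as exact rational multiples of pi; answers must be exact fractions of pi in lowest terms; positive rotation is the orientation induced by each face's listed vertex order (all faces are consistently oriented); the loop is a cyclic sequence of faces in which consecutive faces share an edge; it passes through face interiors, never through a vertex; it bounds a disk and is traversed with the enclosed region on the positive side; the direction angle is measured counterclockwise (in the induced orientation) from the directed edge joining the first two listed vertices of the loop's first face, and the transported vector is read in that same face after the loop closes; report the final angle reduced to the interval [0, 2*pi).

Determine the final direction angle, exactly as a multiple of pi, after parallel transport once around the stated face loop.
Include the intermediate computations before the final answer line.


enclosed vertex P2: corner angles sum to (9/4)*pi, defect = 2*pi - (9/4)*pi = -pi/4
final direction = starting direction + enclosed defect total, reduced mod 2*pi (induced orientation)
final angle = pi/3 - pi/4 = pi/12 (mod 2*pi)

Answer: final direction angle = pi/12


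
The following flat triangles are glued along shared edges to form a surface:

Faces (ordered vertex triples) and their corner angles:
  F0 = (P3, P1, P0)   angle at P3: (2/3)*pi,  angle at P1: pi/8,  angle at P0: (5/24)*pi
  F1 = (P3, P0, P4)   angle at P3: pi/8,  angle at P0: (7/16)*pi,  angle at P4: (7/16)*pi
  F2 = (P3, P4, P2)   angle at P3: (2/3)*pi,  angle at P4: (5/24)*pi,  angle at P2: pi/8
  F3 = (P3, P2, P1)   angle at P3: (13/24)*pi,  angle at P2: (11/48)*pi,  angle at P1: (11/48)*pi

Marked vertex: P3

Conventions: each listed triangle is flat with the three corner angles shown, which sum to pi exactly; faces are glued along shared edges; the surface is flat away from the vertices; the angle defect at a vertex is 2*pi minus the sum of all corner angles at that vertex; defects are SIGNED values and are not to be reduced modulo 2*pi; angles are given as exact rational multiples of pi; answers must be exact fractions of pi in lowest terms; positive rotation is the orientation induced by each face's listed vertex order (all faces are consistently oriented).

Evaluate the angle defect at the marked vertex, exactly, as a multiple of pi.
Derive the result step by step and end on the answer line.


Sum of corner angles at P3: 2*pi
defect = 2*pi - 2*pi

Answer: defect(P3) = 0


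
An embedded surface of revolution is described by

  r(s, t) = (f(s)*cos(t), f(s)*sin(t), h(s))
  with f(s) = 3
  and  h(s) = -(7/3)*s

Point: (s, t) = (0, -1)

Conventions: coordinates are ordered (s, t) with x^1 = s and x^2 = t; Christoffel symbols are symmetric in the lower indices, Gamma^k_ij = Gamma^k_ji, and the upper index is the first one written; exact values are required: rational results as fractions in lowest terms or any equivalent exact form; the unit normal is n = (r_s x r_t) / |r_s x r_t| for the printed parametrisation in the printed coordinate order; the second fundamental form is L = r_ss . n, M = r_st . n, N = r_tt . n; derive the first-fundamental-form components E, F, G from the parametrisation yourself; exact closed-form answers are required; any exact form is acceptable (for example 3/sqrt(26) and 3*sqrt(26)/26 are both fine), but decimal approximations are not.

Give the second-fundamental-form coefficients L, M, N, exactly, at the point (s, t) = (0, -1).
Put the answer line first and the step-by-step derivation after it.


Answer: L = 0, M = 0, N = -3

f = 3, f' = 0, f'' = 0, h' = -7/3, h'' = 0
E = 49/9, F = 0, G = 9; answer radicand W^2 = 49/9
unnormalised second-form numerators: l = 0, m = 0, n = -7; L = l/sqrt(49/9), and similarly M = m/sqrt(W^2), N = n/sqrt(W^2)


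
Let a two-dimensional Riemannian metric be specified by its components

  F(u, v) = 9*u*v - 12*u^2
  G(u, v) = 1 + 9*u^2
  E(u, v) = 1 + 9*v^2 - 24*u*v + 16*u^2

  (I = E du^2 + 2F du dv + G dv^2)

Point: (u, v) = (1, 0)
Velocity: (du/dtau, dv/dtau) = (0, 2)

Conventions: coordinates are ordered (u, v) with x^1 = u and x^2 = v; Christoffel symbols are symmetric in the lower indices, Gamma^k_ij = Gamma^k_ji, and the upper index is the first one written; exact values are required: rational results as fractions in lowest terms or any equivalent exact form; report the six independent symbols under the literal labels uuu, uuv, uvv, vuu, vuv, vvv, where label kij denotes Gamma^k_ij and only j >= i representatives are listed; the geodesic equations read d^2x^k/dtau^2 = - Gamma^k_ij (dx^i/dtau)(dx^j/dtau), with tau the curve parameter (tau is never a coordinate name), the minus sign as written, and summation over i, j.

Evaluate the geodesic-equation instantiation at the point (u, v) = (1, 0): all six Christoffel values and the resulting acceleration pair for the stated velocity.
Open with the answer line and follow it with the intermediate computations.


Answer: Gamma_uuu = 8/13, Gamma_uuv = -6/13, Gamma_uvv = 0, Gamma_vuu = -6/13, Gamma_vuv = 9/26, Gamma_vvv = 0; accelerations (d^2u/dtau^2, d^2v/dtau^2) = (0, 0)

E = 17, F = -12, G = 10 at the point
E_u = 32, E_v = -24, F_u = -24, F_v = 9, G_u = 18, G_v = 0
EG - F^2 = 26;  g^inv = (1/26) * [[10, 12], [12, 17]]
first-kind symbols [ij,l] = (1/2)(d_i g_jl + d_j g_il - d_l g_ij): [uu,u] = E_u/2 = 16, [uu,v] = F_u - E_v/2 = -12, [uv,u] = E_v/2 = -12, [uv,v] = G_u/2 = 9, [vv,u] = F_v - G_u/2 = 0, [vv,v] = G_v/2 = 0
Gamma^u_ij = (G*[ij,u] - F*[ij,v])/(EG - F^2), Gamma^v_ij = (E*[ij,v] - F*[ij,u])/(EG - F^2)
Gamma_uuu = 8/13, Gamma_uuv = -6/13, Gamma_uvv = 0, Gamma_vuu = -6/13, Gamma_vuv = 9/26, Gamma_vvv = 0
d^2u/dtau^2 = -(Gamma_uuu*(0)^2 + 2*Gamma_uuv*(0)*(2) + Gamma_uvv*(2)^2) = 0
d^2v/dtau^2 = -(Gamma_vuu*(0)^2 + 2*Gamma_vuv*(0)*(2) + Gamma_vvv*(2)^2) = 0


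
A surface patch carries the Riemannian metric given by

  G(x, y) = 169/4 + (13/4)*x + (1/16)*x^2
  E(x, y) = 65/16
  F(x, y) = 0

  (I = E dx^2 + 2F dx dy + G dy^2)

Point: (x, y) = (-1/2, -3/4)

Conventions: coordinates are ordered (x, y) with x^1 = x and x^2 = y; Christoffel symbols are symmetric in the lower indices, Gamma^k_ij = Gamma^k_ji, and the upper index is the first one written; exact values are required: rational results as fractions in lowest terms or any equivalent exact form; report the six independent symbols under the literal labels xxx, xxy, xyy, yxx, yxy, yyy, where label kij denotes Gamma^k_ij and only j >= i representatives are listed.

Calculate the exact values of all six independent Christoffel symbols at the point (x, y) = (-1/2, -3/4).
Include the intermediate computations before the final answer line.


E = 65/16, F = 0, G = 2601/64 at the point
E_x = 0, E_y = 0, F_x = 0, F_y = 0, G_x = 51/16, G_y = 0
EG - F^2 = 169065/1024;  g^inv = (1024/169065) * [[2601/64, 0], [0, 65/16]]
first-kind symbols [ij,l] = (1/2)(d_i g_jl + d_j g_il - d_l g_ij): [xx,x] = E_x/2 = 0, [xx,y] = F_x - E_y/2 = 0, [xy,x] = E_y/2 = 0, [xy,y] = G_x/2 = 51/32, [yy,x] = F_y - G_x/2 = -51/32, [yy,y] = G_y/2 = 0
Gamma^x_ij = (G*[ij,x] - F*[ij,y])/(EG - F^2), Gamma^y_ij = (E*[ij,y] - F*[ij,x])/(EG - F^2)

Answer: Gamma_xxx = 0, Gamma_xxy = 0, Gamma_xyy = -51/130, Gamma_yxx = 0, Gamma_yxy = 2/51, Gamma_yyy = 0


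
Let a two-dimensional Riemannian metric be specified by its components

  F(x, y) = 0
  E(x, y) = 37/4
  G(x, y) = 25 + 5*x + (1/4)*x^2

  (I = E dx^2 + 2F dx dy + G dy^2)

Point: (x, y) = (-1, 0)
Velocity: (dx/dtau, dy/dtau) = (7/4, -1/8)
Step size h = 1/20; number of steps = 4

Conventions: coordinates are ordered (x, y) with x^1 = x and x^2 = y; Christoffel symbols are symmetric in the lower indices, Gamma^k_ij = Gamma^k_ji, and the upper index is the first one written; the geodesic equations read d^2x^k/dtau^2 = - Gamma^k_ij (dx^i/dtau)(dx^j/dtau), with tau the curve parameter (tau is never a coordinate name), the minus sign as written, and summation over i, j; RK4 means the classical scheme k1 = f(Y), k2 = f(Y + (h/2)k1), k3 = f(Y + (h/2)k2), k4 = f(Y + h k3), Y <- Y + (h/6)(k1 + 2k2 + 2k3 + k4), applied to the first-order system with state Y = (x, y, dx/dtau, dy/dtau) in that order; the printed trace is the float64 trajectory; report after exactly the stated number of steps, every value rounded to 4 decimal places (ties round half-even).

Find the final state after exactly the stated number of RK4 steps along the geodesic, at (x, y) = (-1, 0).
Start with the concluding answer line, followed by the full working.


Answer: x = -0.6499, y = -0.0241, dx/dtau = 1.7507, dy/dtau = -0.1158

f(Y) = (dx/dtau, dy/dtau, -Gamma^x_ij Y'^i Y'^j, -Gamma^y_ij Y'^i Y'^j) with the Gammas evaluated at the stage position; h = 0.050000; intermediate values shown to 6 dp
step 0: x = -1.0000, y = 0.0000, dx/dtau = 1.7500, dy/dtau = -0.1250
step 1:
  k1: at (x, y) = (-1.000000, 0.000000), (dx/dtau, dy/dtau) = (1.750000, -0.125000); Gamma_xxx = 0.000000, Gamma_xxy = 0.000000, Gamma_xyy = -0.243243, Gamma_yxx = 0.000000, Gamma_yxy = 0.111111, Gamma_yyy = 0.000000; k1 = (1.750000, -0.125000, 0.003801, 0.048611)
  k2: at (x, y) = (-0.956250, -0.003125), (dx/dtau, dy/dtau) = (1.750095, -0.123785); Gamma_xxx = 0.000000, Gamma_xxy = 0.000000, Gamma_xyy = -0.244426, Gamma_yxx = 0.000000, Gamma_yxy = 0.110574, Gamma_yyy = 0.000000; k2 = (1.750095, -0.123785, 0.003745, 0.047908)
  k3: at (x, y) = (-0.956248, -0.003095), (dx/dtau, dy/dtau) = (1.750094, -0.123802); Gamma_xxx = 0.000000, Gamma_xxy = 0.000000, Gamma_xyy = -0.244426, Gamma_yxx = 0.000000, Gamma_yxy = 0.110574, Gamma_yyy = 0.000000; k3 = (1.750094, -0.123802, 0.003746, 0.047915)
  k4: at (x, y) = (-0.912495, -0.006190), (dx/dtau, dy/dtau) = (1.750187, -0.122604); Gamma_xxx = 0.000000, Gamma_xxy = 0.000000, Gamma_xyy = -0.245608, Gamma_yxx = 0.000000, Gamma_yxy = 0.110041, Gamma_yyy = 0.000000; k4 = (1.750187, -0.122604, 0.003692, 0.047225)
  Y <- Y + (h/6)(k1 + 2k2 + 2k3 + k4): x = -0.9125, y = -0.0062, dx/dtau = 1.7502, dy/dtau = -0.1226
step 2:
  k1: at (x, y) = (-0.912495, -0.006190), (dx/dtau, dy/dtau) = (1.750187, -0.122604); Gamma_xxx = 0.000000, Gamma_xxy = 0.000000, Gamma_xyy = -0.245608, Gamma_yxx = 0.000000, Gamma_yxy = 0.110041, Gamma_yyy = 0.000000; k1 = (1.750187, -0.122604, 0.003692, 0.047225)
  k2: at (x, y) = (-0.868741, -0.009255), (dx/dtau, dy/dtau) = (1.750280, -0.121424); Gamma_xxx = 0.000000, Gamma_xxy = 0.000000, Gamma_xyy = -0.246791, Gamma_yxx = 0.000000, Gamma_yxy = 0.109514, Gamma_yyy = 0.000000; k2 = (1.750280, -0.121424, 0.003639, 0.046549)
  k3: at (x, y) = (-0.868738, -0.009225), (dx/dtau, dy/dtau) = (1.750278, -0.121441); Gamma_xxx = 0.000000, Gamma_xxy = 0.000000, Gamma_xyy = -0.246791, Gamma_yxx = 0.000000, Gamma_yxy = 0.109514, Gamma_yyy = 0.000000; k3 = (1.750278, -0.121441, 0.003640, 0.046555)
  k4: at (x, y) = (-0.824981, -0.012262), (dx/dtau, dy/dtau) = (1.750369, -0.120277); Gamma_xxx = 0.000000, Gamma_xxy = 0.000000, Gamma_xyy = -0.247973, Gamma_yxx = 0.000000, Gamma_yxy = 0.108992, Gamma_yyy = 0.000000; k4 = (1.750369, -0.120277, 0.003587, 0.045892)
  Y <- Y + (h/6)(k1 + 2k2 + 2k3 + k4): x = -0.8250, y = -0.0123, dx/dtau = 1.7504, dy/dtau = -0.1203
step 3:
  k1: at (x, y) = (-0.824981, -0.012262), (dx/dtau, dy/dtau) = (1.750369, -0.120277); Gamma_xxx = 0.000000, Gamma_xxy = 0.000000, Gamma_xyy = -0.247973, Gamma_yxx = 0.000000, Gamma_yxy = 0.108992, Gamma_yyy = 0.000000; k1 = (1.750369, -0.120277, 0.003587, 0.045892)
  k2: at (x, y) = (-0.781222, -0.015268), (dx/dtau, dy/dtau) = (1.750459, -0.119129); Gamma_xxx = 0.000000, Gamma_xxy = 0.000000, Gamma_xyy = -0.249156, Gamma_yxx = 0.000000, Gamma_yxy = 0.108474, Gamma_yyy = 0.000000; k2 = (1.750459, -0.119129, 0.003536, 0.045240)
  k3: at (x, y) = (-0.781220, -0.015240), (dx/dtau, dy/dtau) = (1.750458, -0.119146); Gamma_xxx = 0.000000, Gamma_xxy = 0.000000, Gamma_xyy = -0.249156, Gamma_yxx = 0.000000, Gamma_yxy = 0.108474, Gamma_yyy = 0.000000; k3 = (1.750458, -0.119146, 0.003537, 0.045247)
  k4: at (x, y) = (-0.737458, -0.018219), (dx/dtau, dy/dtau) = (1.750546, -0.118014); Gamma_xxx = 0.000000, Gamma_xxy = 0.000000, Gamma_xyy = -0.250339, Gamma_yxx = 0.000000, Gamma_yxy = 0.107962, Gamma_yyy = 0.000000; k4 = (1.750546, -0.118014, 0.003487, 0.044607)
  Y <- Y + (h/6)(k1 + 2k2 + 2k3 + k4): x = -0.7375, y = -0.0182, dx/dtau = 1.7505, dy/dtau = -0.1180
step 4:
  k1: at (x, y) = (-0.737458, -0.018219), (dx/dtau, dy/dtau) = (1.750546, -0.118014); Gamma_xxx = 0.000000, Gamma_xxy = 0.000000, Gamma_xyy = -0.250339, Gamma_yxx = 0.000000, Gamma_yxy = 0.107962, Gamma_yyy = 0.000000; k1 = (1.750546, -0.118014, 0.003487, 0.044608)
  k2: at (x, y) = (-0.693695, -0.021169), (dx/dtau, dy/dtau) = (1.750633, -0.116899); Gamma_xxx = 0.000000, Gamma_xxy = 0.000000, Gamma_xyy = -0.251522, Gamma_yxx = 0.000000, Gamma_yxy = 0.107454, Gamma_yyy = 0.000000; k2 = (1.750633, -0.116899, 0.003437, 0.043980)
  k3: at (x, y) = (-0.693693, -0.021141), (dx/dtau, dy/dtau) = (1.750632, -0.116915); Gamma_xxx = 0.000000, Gamma_xxy = 0.000000, Gamma_xyy = -0.251522, Gamma_yxx = 0.000000, Gamma_yxy = 0.107454, Gamma_yyy = 0.000000; k3 = (1.750632, -0.116915, 0.003438, 0.043986)
  k4: at (x, y) = (-0.649927, -0.024064), (dx/dtau, dy/dtau) = (1.750718, -0.115815); Gamma_xxx = 0.000000, Gamma_xxy = 0.000000, Gamma_xyy = -0.252705, Gamma_yxx = 0.000000, Gamma_yxy = 0.106951, Gamma_yyy = 0.000000; k4 = (1.750718, -0.115815, 0.003390, 0.043371)
  Y <- Y + (h/6)(k1 + 2k2 + 2k3 + k4): x = -0.6499, y = -0.0241, dx/dtau = 1.7507, dy/dtau = -0.1158


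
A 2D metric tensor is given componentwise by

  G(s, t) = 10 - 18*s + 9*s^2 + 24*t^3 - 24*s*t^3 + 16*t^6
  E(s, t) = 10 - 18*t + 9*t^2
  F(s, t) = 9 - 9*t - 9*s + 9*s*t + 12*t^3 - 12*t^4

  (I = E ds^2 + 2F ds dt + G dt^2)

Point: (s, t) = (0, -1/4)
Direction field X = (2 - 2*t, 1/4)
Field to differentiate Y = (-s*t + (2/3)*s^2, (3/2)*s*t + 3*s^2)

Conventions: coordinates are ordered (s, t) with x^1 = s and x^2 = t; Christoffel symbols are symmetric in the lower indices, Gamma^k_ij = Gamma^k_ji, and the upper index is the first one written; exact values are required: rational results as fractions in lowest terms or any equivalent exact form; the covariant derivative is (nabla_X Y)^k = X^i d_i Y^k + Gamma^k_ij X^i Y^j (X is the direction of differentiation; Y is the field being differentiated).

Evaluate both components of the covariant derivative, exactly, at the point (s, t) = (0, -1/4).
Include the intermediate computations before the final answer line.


E = 241/16, F = 705/64, G = 2465/256 at the point
E_s = 0, E_t = -45/2, F_s = -45/4, F_t = -6, G_s = -141/8, G_t = 141/32
EG - F^2 = 6065/256;  g^inv = (256/6065) * [[2465/256, -705/64], [-705/64, 241/16]]
first-kind symbols [ij,l] = (1/2)(d_i g_jl + d_j g_il - d_l g_ij): [ss,s] = E_s/2 = 0, [ss,t] = F_s - E_t/2 = 0, [st,s] = E_t/2 = -45/4, [st,t] = G_s/2 = -141/16, [tt,s] = F_t - G_s/2 = 45/16, [tt,t] = G_t/2 = 141/64
Gamma^s_ij = (G*[ij,s] - F*[ij,t])/(EG - F^2), Gamma^t_ij = (E*[ij,t] - F*[ij,s])/(EG - F^2)
Gamma_sss = 0, Gamma_sst = -576/1213, Gamma_stt = 144/1213, Gamma_tss = 0, Gamma_tst = -2256/6065, Gamma_ttt = 564/6065
X = (5/2, 1/4), Y = (0, 0) at the point

Answer: (nabla_X Y)^s = 5/8, (nabla_X Y)^t = -15/16


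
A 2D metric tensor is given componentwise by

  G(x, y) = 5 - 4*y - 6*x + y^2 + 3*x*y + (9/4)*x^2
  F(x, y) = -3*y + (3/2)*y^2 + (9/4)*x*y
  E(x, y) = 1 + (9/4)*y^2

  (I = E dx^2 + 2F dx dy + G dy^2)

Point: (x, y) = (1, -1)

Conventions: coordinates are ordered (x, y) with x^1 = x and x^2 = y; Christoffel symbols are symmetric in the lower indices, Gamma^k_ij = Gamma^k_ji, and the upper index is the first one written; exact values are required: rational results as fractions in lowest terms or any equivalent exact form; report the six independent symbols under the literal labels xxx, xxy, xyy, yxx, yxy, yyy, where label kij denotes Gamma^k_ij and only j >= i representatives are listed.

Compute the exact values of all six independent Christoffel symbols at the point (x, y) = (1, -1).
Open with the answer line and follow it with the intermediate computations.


Answer: Gamma_xxx = 0, Gamma_xxy = -9/22, Gamma_xyy = -3/11, Gamma_yxx = 0, Gamma_yxy = -9/22, Gamma_yyy = -3/11

E = 13/4, F = 9/4, G = 13/4 at the point
E_x = 0, E_y = -9/2, F_x = -9/4, F_y = -15/4, G_x = -9/2, G_y = -3
EG - F^2 = 11/2;  g^inv = (2/11) * [[13/4, -9/4], [-9/4, 13/4]]
first-kind symbols [ij,l] = (1/2)(d_i g_jl + d_j g_il - d_l g_ij): [xx,x] = E_x/2 = 0, [xx,y] = F_x - E_y/2 = 0, [xy,x] = E_y/2 = -9/4, [xy,y] = G_x/2 = -9/4, [yy,x] = F_y - G_x/2 = -3/2, [yy,y] = G_y/2 = -3/2
Gamma^x_ij = (G*[ij,x] - F*[ij,y])/(EG - F^2), Gamma^y_ij = (E*[ij,y] - F*[ij,x])/(EG - F^2)


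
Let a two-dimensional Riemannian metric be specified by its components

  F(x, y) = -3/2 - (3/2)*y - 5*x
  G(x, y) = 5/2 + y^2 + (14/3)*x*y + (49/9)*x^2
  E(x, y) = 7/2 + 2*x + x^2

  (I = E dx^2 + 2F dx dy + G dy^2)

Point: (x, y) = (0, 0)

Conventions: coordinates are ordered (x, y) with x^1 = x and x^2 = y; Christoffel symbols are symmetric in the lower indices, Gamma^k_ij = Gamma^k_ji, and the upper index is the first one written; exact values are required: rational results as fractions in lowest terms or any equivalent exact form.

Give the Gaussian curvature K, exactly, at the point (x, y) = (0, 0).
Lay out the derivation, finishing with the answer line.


E = 7/2, F = -3/2, G = 5/2, EG - F^2 = 13/2 at the point
E_x = 2, E_y = 0, F_x = -5, F_y = -3/2, G_x = 0, G_y = 0
E_yy = 0, F_xy = 0, G_xx = 98/9
Using the Brioschi determinant formula for K from the metric derivatives:
M1 = [[-E_yy/2 + F_xy - G_xx/2, E_x/2, F_x - E_y/2], [F_y - G_x/2, E, F], [G_y/2, F, G]] = [[-49/9, 1, -5], [-3/2, 7/2, -3/2], [0, -3/2, 5/2]]; det M1 = -386/9
M2 = [[0, E_y/2, G_x/2], [E_y/2, E, F], [G_x/2, F, G]] = [[0, 0, 0], [0, 7/2, -3/2], [0, -3/2, 5/2]]; det M2 = 0
det M1 - det M2 = -386/9; K = -386/9 / (13/2)^2 = -1544/1521

Answer: K = -1544/1521


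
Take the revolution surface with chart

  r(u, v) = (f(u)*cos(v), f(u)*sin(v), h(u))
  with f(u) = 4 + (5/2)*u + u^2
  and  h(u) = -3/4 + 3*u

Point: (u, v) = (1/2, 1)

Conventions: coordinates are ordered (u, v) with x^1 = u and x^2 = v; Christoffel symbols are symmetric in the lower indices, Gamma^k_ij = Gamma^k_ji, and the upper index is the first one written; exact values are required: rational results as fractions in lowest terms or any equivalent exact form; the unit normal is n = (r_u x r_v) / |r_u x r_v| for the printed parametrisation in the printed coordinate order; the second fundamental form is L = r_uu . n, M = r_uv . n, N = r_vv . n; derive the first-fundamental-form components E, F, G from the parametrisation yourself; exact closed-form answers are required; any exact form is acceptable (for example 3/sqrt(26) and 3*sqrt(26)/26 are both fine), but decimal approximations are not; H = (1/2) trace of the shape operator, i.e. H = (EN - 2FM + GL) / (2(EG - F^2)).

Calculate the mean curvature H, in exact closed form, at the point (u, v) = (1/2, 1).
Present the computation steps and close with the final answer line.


f = 11/2, f' = 7/2, f'' = 2, h' = 3, h'' = 0
E = 85/4, F = 0, G = 121/4; answer radicand W^2 = 85/4
unnormalised second-form numerators: l = -6, m = 0, n = 33/2; L = l/sqrt(85/4), and similarly M = m/sqrt(W^2), N = n/sqrt(W^2)
H = (E*n - 2*F*m + G*l) / (2*(EG - F^2)*sqrt(W^2)); E*n - 2*F*m + G*l = 1353/8, EG - F^2 = 10285/16, so H = (123/935)/sqrt(85/4)

Answer: H = 246*sqrt(85)/79475


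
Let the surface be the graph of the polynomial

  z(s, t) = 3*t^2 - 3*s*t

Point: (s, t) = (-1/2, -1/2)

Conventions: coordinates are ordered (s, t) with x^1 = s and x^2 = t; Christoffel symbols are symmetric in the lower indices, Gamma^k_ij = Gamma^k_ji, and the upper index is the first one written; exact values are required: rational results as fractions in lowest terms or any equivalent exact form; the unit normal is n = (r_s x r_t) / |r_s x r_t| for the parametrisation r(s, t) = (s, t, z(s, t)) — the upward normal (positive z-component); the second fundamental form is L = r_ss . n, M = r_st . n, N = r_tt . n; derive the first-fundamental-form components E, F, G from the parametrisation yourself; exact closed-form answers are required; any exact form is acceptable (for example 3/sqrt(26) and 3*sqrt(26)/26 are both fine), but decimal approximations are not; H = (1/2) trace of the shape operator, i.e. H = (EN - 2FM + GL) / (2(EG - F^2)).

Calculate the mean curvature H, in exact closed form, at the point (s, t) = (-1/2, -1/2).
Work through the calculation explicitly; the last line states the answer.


z_s = 3/2, z_t = -3/2, z_ss = 0, z_st = -3, z_tt = 6
E = 13/4, F = -9/4, G = 13/4; answer radicand W^2 = 11/2
unnormalised second-form numerators: l = 0, m = -3, n = 6; L = l/sqrt(11/2), and similarly M = m/sqrt(W^2), N = n/sqrt(W^2)
H = (E*n - 2*F*m + G*l) / (2*(EG - F^2)*sqrt(W^2)); E*n - 2*F*m + G*l = 6, EG - F^2 = 11/2, so H = (6/11)/sqrt(11/2)

Answer: H = 6*sqrt(22)/121


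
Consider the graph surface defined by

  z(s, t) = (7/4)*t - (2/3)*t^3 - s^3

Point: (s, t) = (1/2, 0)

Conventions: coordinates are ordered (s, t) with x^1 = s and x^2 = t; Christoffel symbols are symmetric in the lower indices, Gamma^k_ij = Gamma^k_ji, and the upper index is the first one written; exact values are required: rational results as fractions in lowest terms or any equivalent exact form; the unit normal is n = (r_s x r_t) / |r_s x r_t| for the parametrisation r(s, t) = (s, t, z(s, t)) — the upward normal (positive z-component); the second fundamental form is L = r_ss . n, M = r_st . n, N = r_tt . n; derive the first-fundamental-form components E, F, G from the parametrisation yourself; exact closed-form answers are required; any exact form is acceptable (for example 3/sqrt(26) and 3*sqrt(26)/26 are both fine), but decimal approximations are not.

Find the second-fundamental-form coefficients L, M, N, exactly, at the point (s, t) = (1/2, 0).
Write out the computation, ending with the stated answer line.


z_s = -3/4, z_t = 7/4, z_ss = -3, z_st = 0, z_tt = 0
E = 25/16, F = -21/16, G = 65/16; answer radicand W^2 = 37/8
unnormalised second-form numerators: l = -3, m = 0, n = 0; L = l/sqrt(37/8), and similarly M = m/sqrt(W^2), N = n/sqrt(W^2)

Answer: L = -6*sqrt(74)/37, M = 0, N = 0


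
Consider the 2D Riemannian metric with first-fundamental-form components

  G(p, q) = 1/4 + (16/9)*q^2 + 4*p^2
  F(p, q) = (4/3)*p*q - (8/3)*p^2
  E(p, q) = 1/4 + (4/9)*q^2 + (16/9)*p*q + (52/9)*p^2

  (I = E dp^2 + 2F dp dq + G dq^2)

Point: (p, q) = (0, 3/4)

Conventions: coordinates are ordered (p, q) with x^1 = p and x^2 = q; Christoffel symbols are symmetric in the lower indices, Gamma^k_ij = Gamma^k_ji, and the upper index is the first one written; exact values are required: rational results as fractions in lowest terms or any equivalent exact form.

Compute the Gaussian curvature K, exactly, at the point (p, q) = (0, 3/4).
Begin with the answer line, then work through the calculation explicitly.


Answer: K = -144/25

E = 1/2, F = 0, G = 5/4, EG - F^2 = 5/8 at the point
E_p = 4/3, E_q = 2/3, F_p = 1, F_q = 0, G_p = 0, G_q = 8/3
E_qq = 8/9, F_pq = 4/3, G_pp = 8
Evaluate Brioschi's two determinant matrices M1, M2 and divide by (EG - F^2)^2.
M1 = [[-E_qq/2 + F_pq - G_pp/2, E_p/2, F_p - E_q/2], [F_q - G_p/2, E, F], [G_q/2, F, G]] = [[-28/9, 2/3, 2/3], [0, 1/2, 0], [4/3, 0, 5/4]]; det M1 = -43/18
M2 = [[0, E_q/2, G_p/2], [E_q/2, E, F], [G_p/2, F, G]] = [[0, 1/3, 0], [1/3, 1/2, 0], [0, 0, 5/4]]; det M2 = -5/36
det M1 - det M2 = -9/4; K = -9/4 / (5/8)^2 = -144/25


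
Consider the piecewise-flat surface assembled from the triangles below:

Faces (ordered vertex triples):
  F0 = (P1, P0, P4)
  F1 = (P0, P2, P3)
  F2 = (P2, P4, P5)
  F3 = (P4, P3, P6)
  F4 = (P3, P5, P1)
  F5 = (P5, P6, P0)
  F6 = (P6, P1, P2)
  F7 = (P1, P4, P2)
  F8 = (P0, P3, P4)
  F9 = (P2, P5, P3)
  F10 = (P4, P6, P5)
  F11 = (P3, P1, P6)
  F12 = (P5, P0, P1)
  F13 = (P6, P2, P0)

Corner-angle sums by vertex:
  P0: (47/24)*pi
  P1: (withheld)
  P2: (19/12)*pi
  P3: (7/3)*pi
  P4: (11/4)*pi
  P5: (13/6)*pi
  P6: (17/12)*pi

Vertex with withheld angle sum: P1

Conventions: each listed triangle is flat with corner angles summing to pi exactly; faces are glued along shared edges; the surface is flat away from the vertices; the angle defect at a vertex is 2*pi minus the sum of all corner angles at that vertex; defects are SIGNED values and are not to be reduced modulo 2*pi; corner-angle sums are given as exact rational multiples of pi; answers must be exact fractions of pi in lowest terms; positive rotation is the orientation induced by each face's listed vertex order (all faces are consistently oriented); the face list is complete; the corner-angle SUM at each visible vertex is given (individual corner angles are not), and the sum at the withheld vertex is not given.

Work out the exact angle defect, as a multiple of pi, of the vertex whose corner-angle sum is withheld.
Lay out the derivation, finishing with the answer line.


V = 7, E = 21, F = 14; chi = V - E + F = 0
Gauss-Bonnet: total defect = 2*pi*chi = 0; visible defects sum to (-5/24)*pi

Answer: defect(P1) = (5/24)*pi


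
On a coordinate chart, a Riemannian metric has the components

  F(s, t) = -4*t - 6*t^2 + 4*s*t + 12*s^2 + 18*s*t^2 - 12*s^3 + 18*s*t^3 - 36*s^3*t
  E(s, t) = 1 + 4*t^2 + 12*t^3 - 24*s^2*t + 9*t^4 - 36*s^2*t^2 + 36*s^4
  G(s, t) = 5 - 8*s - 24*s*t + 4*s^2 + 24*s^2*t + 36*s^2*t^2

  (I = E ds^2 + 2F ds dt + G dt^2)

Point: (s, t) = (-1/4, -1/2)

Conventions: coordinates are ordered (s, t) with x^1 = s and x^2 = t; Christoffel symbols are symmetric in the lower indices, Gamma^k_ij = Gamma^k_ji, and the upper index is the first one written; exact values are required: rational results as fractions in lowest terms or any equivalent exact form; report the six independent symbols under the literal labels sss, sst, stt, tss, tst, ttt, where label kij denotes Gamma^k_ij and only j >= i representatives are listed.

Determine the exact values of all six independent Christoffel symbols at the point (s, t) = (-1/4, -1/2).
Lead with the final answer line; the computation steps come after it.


Answer: Gamma_sss = -8/19, Gamma_sst = 8/57, Gamma_stt = 4/19, Gamma_tss = -112/95, Gamma_tst = 112/285, Gamma_ttt = 56/95

E = 89/64, F = 35/32, G = 65/16 at the point
E_s = -15/4, E_t = 5/4, F_s = -37/8, F_t = 43/16, G_s = 7/2, G_t = 21/4
EG - F^2 = 285/64;  g^inv = (64/285) * [[65/16, -35/32], [-35/32, 89/64]]
first-kind symbols [ij,l] = (1/2)(d_i g_jl + d_j g_il - d_l g_ij): [ss,s] = E_s/2 = -15/8, [ss,t] = F_s - E_t/2 = -21/4, [st,s] = E_t/2 = 5/8, [st,t] = G_s/2 = 7/4, [tt,s] = F_t - G_s/2 = 15/16, [tt,t] = G_t/2 = 21/8
Gamma^s_ij = (G*[ij,s] - F*[ij,t])/(EG - F^2), Gamma^t_ij = (E*[ij,t] - F*[ij,s])/(EG - F^2)


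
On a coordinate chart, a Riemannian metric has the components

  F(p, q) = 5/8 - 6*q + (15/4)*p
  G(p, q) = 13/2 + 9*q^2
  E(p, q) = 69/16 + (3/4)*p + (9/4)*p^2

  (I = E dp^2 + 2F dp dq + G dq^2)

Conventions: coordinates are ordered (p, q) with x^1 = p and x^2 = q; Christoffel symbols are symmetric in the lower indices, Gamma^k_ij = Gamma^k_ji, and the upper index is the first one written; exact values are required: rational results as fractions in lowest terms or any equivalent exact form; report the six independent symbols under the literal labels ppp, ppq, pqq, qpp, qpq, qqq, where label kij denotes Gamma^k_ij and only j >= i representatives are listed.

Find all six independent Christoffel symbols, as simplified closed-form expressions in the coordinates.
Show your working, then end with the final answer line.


E = 69/16 + (3/4)*p + (9/4)*p^2; F = 5/8 - 6*q + (15/4)*p; G = 13/2 + 9*q^2
Gamma^k_ij = (1/2) g^{kl} (d_i g_jl + d_j g_il - d_l g_ij), with g^inv = (1/(EG-F^2)) [[G, -F], [-F, E]]
first partials: E_p = 3/4 + (9/2)*p, E_q = 0, F_p = 15/4, F_q = -6, G_p = 0, G_q = 18*q
D = EG - F^2 = 1769/64 + (15/2)*q + (3/16)*p + (45/16)*q^2 + 45*p*q + (9/16)*p^2 + (27/4)*p*q^2 + (81/4)*p^2*q^2
expanded: Gamma^p_pp = (G E_p - 2F F_p + F E_q)/(2D), Gamma^p_pq = (G E_q - F G_p)/(2D), Gamma^p_qq = (2G F_q - G G_p - F G_q)/(2D), Gamma^q_pp = (2E F_p - E E_q - F E_p)/(2D), Gamma^q_pq = (E G_p - F E_q)/(2D), Gamma^q_qq = (E G_q - 2F F_q + F G_p)/(2D); substitute and cancel common factors

Answer: Gamma_ppp = (1296*p*q^2 + 36*p + 216*q^2 + 1440*q + 6)/(1296*p^2*q^2 + 36*p^2 + 432*p*q^2 + 2880*p*q + 12*p + 180*q^2 + 480*q + 1769), Gamma_ppq = 0, Gamma_pqq = (-2160*p*q - 360*q - 2496)/(1296*p^2*q^2 + 36*p^2 + 432*p*q^2 + 2880*p*q + 12*p + 180*q^2 + 480*q + 1769), Gamma_qpp = (864*p*q + 144*q + 1020)/(1296*p^2*q^2 + 36*p^2 + 432*p*q^2 + 2880*p*q + 12*p + 180*q^2 + 480*q + 1769), Gamma_qpq = 0, Gamma_qqq = (1296*p^2*q + 432*p*q + 1440*p + 180*q + 240)/(1296*p^2*q^2 + 36*p^2 + 432*p*q^2 + 2880*p*q + 12*p + 180*q^2 + 480*q + 1769)
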